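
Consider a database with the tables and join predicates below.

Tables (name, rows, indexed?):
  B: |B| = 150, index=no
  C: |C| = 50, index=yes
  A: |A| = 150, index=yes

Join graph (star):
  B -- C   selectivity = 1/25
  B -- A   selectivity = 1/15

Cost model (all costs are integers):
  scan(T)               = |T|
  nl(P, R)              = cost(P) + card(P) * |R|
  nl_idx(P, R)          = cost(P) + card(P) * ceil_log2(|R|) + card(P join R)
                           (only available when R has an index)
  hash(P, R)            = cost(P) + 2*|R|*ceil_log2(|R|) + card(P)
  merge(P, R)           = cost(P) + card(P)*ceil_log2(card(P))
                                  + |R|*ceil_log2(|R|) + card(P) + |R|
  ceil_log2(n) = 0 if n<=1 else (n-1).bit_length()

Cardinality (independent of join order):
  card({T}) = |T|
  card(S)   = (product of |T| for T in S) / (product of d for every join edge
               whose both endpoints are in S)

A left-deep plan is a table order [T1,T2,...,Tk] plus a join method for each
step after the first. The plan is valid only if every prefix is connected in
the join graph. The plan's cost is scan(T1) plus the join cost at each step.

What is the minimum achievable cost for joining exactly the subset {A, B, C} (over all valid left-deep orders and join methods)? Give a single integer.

3600

Selinger DP over subsets of {A,B,C}:
  {B}: scan cost=150, card=150
  {C}: scan cost=50, card=50
  {A}: scan cost=150, card=150
  {BC}: card=300; try (C,hash)→900, (C,nl_idx)→1350, (B,merge)→1750, (C,merge)→1850, (B,hash)→2500, (B,nl)→7550 …(+1); best=900 via (C,hash)
  {AB}: card=1500; try (B,hash)→2700, (A,hash)→2700, (B,merge)→2850, (A,merge)→2850, (A,nl_idx)→2850, (B,nl)→22650 …(+1); best=2700 via (B,hash)
  {ABC}: card=3000; try (A,hash)→3600, (C,hash)→4800, (A,merge)→5250, (A,nl_idx)→6300, (C,nl_idx)→14700, (C,merge)→21050 …(+2); best=3600 via (A,hash)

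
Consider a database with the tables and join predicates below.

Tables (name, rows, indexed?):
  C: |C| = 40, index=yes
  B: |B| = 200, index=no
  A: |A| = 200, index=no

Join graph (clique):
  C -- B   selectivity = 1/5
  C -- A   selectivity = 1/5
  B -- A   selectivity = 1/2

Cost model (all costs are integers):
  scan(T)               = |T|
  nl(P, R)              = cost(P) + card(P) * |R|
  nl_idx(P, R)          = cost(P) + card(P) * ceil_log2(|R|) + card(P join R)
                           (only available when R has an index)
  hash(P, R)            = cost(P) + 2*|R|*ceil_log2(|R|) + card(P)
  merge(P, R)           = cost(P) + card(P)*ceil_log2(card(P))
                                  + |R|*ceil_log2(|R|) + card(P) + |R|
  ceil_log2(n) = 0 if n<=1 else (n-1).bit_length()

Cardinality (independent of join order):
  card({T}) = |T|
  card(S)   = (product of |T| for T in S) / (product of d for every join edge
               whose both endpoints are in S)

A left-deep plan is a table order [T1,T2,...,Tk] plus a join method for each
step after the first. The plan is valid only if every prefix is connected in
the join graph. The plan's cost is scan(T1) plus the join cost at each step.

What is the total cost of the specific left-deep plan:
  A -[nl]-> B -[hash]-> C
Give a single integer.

step 1: scan A: cost=200, card=200
step 2: join B via nl
    card(P join B) = 200*200/(2) = 20000
    cost = 200 + 200*200 = 40200
step 3: join C via hash
    card(P join C) = 20000*40/(5*5) = 32000
    cost = 40200 + 2*40*6 + 20000 = 60680

60680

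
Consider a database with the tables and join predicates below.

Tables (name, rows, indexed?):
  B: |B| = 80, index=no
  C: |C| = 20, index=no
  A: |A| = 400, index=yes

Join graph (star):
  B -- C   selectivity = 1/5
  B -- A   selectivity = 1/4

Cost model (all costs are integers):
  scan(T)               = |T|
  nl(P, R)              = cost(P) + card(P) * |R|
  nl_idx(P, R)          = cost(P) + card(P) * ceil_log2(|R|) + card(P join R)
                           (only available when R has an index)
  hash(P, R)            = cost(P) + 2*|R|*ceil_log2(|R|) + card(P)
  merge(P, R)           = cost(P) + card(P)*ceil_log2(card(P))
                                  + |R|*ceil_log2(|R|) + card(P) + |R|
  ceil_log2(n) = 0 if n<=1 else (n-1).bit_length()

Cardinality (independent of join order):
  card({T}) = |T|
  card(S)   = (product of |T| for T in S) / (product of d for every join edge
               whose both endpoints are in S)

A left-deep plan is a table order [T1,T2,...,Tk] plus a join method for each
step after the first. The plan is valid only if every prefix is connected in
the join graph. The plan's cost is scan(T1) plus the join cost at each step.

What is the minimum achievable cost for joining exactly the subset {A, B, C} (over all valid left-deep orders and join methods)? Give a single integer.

Selinger DP over subsets of {A,B,C}:
  {B}: scan cost=80, card=80
  {C}: scan cost=20, card=20
  {A}: scan cost=400, card=400
  {BC}: card=320; try (C,hash)→360, (B,merge)→780, (C,merge)→840, (B,hash)→1160, (B,nl)→1620, (C,nl)→1680; best=360 via (C,hash)
  {AB}: card=8000; try (B,hash)→1920, (A,merge)→4720, (B,merge)→5040, (A,hash)→7360, (A,nl_idx)→8800, (A,nl)→32080 …(+1); best=1920 via (B,hash)
  {ABC}: card=32000; try (A,merge)→7560, (A,hash)→7880, (C,hash)→10120, (A,nl_idx)→35240, (C,merge)→114040, (A,nl)→128360 …(+1); best=7560 via (A,merge)

7560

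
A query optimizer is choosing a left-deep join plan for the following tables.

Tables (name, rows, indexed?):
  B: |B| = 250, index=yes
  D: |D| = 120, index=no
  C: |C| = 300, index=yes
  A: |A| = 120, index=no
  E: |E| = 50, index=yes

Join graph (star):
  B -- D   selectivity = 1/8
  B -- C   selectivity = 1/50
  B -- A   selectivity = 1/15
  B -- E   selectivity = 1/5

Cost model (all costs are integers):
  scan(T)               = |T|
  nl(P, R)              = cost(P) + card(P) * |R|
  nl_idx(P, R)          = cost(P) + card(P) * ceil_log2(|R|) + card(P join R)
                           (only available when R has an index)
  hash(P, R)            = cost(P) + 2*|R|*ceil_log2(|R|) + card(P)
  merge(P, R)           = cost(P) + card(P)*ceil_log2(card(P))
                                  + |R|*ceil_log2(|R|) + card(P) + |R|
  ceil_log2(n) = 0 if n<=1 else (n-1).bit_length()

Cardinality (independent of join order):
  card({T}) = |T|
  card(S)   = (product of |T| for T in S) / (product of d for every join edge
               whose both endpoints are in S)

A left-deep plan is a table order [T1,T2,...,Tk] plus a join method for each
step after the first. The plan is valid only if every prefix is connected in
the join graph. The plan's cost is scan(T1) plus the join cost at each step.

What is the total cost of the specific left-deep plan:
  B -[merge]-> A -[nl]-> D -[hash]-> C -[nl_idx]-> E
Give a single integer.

step 1: scan B: cost=250, card=250
step 2: join A via merge
    card(P join A) = 250*120/(15) = 2000
    cost = 250 + 250*8 + 120*7 + 250 + 120 = 3460
step 3: join D via nl
    card(P join D) = 2000*120/(8) = 30000
    cost = 3460 + 2000*120 = 243460
step 4: join C via hash
    card(P join C) = 30000*300/(50) = 180000
    cost = 243460 + 2*300*9 + 30000 = 278860
step 5: join E via nl_idx
    card(P join E) = 180000*50/(5) = 1800000
    cost = 278860 + 180000*6 + 1800000 = 3158860

3158860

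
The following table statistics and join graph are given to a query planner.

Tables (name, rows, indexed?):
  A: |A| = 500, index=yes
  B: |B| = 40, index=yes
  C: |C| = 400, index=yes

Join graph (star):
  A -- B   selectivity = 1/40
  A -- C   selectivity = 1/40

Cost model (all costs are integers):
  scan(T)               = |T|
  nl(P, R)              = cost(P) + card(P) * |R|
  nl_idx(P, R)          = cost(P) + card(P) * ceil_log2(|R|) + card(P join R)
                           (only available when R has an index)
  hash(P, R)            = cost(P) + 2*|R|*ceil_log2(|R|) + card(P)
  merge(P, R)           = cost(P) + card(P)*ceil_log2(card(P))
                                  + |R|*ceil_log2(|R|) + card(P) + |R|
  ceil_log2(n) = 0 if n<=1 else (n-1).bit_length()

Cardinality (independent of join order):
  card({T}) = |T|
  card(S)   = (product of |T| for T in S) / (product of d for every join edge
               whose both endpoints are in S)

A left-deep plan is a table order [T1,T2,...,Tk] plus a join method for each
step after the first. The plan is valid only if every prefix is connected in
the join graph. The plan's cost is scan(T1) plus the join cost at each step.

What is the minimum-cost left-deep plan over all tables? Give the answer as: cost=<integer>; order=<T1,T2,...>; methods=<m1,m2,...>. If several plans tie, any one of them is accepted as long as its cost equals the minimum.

Selinger DP (subsets sized 1..n):
  {A}: scan cost=500, card=500
  {B}: scan cost=40, card=40
  {C}: scan cost=400, card=400
  {AB}: card=500; try (A,nl_idx)→900, (B,hash)→1480, (B,nl_idx)→4000, (A,merge)→5320, (B,merge)→5780, (A,hash)→9080 …(+2); best=900 via (A,nl_idx)
  {AC}: card=5000; try (C,hash)→8200, (A,nl_idx)→9000, (A,merge)→9400, (C,merge)→9500, (A,hash)→9800, (C,nl_idx)→10000 …(+2); best=8200 via (C,hash)
  {ABC}: card=5000; try (C,hash)→8600, (C,merge)→9900, (C,nl_idx)→10400, (B,hash)→13680, (B,nl_idx)→43200, (B,merge)→78480 …(+2); best=8600 via (C,hash)

cost=8600; order=B,A,C; methods=nl_idx,hash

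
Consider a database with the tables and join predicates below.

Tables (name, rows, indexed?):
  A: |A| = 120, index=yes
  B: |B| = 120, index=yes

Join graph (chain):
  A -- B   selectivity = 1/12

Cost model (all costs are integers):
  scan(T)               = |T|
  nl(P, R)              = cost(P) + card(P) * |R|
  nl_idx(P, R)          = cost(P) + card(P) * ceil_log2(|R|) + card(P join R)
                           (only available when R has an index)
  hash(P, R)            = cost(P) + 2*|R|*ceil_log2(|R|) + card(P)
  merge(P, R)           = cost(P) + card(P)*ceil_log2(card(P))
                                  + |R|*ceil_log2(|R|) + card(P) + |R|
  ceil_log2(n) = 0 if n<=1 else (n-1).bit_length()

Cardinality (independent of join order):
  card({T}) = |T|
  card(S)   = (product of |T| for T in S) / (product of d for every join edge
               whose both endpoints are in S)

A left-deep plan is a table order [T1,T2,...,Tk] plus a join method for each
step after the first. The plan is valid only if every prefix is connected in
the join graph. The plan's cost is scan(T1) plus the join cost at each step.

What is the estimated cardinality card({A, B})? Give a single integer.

Tables in S: A(120), B(120)
Edges inside S: A-B(d=12)
numerator = 120 * 120 = 14400
denominator = 12 = 12
card(S) = 14400 / 12 = 1200

1200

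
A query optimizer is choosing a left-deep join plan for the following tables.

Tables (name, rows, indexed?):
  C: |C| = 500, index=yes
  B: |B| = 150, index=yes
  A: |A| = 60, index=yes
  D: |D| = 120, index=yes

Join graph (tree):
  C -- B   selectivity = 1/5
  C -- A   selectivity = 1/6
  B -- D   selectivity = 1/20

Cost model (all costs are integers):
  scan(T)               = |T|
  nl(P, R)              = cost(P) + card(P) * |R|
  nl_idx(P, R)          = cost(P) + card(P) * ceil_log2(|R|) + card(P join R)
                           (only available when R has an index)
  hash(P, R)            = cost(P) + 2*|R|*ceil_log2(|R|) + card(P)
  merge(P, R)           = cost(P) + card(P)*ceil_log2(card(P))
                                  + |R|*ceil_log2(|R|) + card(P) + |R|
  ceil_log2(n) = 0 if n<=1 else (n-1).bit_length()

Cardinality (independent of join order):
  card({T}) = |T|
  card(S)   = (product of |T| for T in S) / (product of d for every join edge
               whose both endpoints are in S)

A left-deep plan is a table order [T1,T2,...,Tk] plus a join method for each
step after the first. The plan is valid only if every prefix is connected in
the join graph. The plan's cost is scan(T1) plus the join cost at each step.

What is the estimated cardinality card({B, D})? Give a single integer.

Tables in S: B(150), D(120)
Edges inside S: B-D(d=20)
numerator = 150 * 120 = 18000
denominator = 20 = 20
card(S) = 18000 / 20 = 900

900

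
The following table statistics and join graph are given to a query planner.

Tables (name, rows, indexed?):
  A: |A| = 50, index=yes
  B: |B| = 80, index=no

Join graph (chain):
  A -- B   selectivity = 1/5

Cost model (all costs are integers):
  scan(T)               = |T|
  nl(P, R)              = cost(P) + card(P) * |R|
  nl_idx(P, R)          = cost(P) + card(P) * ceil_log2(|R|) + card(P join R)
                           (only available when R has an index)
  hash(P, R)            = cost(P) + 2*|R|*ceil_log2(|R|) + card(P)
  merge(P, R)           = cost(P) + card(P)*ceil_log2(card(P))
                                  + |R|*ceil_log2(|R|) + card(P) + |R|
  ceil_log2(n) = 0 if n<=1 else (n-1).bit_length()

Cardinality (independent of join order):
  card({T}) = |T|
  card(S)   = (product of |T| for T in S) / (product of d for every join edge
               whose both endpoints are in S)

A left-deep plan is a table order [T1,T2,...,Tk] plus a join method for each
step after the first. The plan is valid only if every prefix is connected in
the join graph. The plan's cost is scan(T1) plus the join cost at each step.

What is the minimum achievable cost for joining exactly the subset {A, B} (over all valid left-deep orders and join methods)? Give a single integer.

Selinger DP over subsets of {A,B}:
  {A}: scan cost=50, card=50
  {B}: scan cost=80, card=80
  {AB}: card=800; try (A,hash)→760, (B,merge)→1040, (A,merge)→1070, (B,hash)→1220, (A,nl_idx)→1360, (B,nl)→4050 …(+1); best=760 via (A,hash)

760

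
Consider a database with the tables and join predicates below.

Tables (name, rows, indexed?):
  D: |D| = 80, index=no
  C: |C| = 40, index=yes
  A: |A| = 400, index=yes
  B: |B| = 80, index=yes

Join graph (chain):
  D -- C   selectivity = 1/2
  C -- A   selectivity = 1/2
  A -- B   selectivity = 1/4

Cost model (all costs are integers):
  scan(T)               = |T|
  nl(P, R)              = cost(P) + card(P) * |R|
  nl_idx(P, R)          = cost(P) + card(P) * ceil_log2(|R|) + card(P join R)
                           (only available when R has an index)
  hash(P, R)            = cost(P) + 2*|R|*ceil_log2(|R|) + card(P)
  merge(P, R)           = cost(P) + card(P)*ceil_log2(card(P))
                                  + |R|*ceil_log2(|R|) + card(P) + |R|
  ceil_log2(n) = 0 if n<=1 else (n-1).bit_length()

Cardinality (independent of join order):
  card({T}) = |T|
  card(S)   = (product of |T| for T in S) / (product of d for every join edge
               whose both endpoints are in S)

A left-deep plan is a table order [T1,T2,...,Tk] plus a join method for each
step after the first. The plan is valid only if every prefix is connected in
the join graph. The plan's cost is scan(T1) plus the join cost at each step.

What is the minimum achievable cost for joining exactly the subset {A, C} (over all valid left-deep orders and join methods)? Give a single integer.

1280

Selinger DP over subsets of {A,C}:
  {C}: scan cost=40, card=40
  {A}: scan cost=400, card=400
  {AC}: card=8000; try (C,hash)→1280, (A,merge)→4320, (C,merge)→4680, (A,hash)→7280, (A,nl_idx)→8400, (C,nl_idx)→10800 …(+2); best=1280 via (C,hash)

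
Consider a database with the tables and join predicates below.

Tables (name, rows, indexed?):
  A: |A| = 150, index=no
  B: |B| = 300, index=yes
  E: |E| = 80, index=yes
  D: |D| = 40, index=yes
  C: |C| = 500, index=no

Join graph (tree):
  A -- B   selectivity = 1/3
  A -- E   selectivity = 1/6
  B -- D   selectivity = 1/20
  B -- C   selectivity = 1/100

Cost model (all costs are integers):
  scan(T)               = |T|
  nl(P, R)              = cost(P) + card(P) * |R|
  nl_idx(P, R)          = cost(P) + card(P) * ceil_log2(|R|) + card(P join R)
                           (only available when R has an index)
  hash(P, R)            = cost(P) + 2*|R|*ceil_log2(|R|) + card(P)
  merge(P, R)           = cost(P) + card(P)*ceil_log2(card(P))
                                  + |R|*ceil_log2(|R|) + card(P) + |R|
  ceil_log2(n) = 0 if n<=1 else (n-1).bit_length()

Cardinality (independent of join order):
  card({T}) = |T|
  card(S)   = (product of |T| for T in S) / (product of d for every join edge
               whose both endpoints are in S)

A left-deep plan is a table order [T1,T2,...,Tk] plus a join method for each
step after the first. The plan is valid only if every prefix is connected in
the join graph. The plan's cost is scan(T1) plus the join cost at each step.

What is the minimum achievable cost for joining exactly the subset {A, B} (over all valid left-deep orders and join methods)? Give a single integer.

3000

Selinger DP over subsets of {A,B}:
  {A}: scan cost=150, card=150
  {B}: scan cost=300, card=300
  {AB}: card=15000; try (A,hash)→3000, (B,merge)→4500, (A,merge)→4650, (B,hash)→5700, (B,nl_idx)→16500, (B,nl)→45150 …(+1); best=3000 via (A,hash)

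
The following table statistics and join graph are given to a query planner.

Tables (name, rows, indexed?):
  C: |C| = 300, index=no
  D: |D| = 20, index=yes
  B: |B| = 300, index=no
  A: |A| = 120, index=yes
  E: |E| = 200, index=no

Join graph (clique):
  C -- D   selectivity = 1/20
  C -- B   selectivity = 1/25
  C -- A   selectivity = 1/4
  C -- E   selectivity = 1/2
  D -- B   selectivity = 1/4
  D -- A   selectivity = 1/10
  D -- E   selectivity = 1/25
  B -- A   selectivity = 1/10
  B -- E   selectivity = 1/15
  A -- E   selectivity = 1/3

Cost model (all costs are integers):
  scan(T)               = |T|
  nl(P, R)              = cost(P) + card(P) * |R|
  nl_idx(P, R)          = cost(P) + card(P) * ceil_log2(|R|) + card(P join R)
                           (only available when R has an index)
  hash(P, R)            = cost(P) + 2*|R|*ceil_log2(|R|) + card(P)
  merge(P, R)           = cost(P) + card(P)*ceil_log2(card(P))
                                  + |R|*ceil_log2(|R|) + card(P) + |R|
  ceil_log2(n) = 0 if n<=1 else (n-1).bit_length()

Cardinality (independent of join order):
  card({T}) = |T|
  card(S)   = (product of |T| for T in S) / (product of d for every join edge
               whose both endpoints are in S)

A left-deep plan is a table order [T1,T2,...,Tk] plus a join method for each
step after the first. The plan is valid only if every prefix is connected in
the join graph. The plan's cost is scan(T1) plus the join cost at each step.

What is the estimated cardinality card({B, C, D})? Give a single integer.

Tables in S: B(300), C(300), D(20)
Edges inside S: C-D(d=20), C-B(d=25), D-B(d=4)
numerator = 300 * 300 * 20 = 1800000
denominator = 20 * 25 * 4 = 2000
card(S) = 1800000 / 2000 = 900

900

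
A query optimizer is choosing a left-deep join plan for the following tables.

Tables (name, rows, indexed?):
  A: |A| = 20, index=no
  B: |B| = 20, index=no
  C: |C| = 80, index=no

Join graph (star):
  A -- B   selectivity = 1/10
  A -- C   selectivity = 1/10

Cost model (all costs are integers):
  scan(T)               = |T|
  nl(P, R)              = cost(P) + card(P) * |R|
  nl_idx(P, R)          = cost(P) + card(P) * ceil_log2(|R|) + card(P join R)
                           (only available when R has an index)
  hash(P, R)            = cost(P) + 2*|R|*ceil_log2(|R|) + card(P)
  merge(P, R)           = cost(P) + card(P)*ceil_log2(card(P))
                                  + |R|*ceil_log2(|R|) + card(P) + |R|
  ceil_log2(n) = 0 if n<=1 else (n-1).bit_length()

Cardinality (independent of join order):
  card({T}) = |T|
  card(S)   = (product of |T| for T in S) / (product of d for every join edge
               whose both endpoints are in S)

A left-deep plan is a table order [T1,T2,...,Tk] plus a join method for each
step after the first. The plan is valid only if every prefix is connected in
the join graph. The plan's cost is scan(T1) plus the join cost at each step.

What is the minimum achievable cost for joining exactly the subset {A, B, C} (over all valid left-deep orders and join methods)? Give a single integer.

Selinger DP over subsets of {A,B,C}:
  {A}: scan cost=20, card=20
  {B}: scan cost=20, card=20
  {C}: scan cost=80, card=80
  {AB}: card=40; try (B,hash)→240, (A,hash)→240, (B,merge)→260, (A,merge)→260, (B,nl)→420, (A,nl)→420; best=240 via (B,hash)
  {AC}: card=160; try (A,hash)→360, (C,merge)→780, (A,merge)→840, (C,hash)→1160, (C,nl)→1620, (A,nl)→1680; best=360 via (A,hash)
  {ABC}: card=320; try (B,hash)→720, (C,merge)→1160, (C,hash)→1400, (B,merge)→1920, (C,nl)→3440, (B,nl)→3560; best=720 via (B,hash)

720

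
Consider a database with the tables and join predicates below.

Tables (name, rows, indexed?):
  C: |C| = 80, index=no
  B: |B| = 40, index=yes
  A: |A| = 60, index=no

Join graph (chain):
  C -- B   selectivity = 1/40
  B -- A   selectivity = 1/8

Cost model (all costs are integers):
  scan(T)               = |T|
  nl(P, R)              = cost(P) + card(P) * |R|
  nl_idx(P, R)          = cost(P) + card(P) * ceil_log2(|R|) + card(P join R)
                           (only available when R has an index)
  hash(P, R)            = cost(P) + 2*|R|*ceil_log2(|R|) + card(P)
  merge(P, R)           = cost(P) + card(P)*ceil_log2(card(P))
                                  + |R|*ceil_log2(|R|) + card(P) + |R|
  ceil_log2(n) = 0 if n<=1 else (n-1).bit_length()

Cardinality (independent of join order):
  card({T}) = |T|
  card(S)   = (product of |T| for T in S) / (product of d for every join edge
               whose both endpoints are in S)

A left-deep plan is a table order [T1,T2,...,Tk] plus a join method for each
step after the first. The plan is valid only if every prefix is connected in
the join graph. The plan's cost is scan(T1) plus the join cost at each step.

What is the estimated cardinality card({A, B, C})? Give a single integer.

Tables in S: A(60), B(40), C(80)
Edges inside S: C-B(d=40), B-A(d=8)
numerator = 60 * 40 * 80 = 192000
denominator = 40 * 8 = 320
card(S) = 192000 / 320 = 600

600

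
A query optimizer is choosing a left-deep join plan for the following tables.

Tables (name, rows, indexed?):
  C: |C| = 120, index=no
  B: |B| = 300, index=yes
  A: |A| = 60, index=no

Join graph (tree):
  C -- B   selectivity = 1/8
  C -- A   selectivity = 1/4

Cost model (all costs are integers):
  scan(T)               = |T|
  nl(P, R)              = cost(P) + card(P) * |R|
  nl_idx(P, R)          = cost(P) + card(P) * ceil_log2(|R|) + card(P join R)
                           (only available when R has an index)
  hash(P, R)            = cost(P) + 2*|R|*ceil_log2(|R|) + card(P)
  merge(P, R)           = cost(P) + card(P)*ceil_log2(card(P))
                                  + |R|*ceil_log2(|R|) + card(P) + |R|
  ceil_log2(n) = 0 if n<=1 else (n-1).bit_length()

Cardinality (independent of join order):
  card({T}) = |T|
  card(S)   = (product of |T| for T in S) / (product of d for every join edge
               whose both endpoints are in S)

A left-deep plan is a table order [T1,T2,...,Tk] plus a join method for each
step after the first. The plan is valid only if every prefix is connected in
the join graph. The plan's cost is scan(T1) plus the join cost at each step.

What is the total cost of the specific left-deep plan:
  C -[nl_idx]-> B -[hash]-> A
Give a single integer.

10920

step 1: scan C: cost=120, card=120
step 2: join B via nl_idx
    card(P join B) = 120*300/(8) = 4500
    cost = 120 + 120*9 + 4500 = 5700
step 3: join A via hash
    card(P join A) = 4500*60/(4) = 67500
    cost = 5700 + 2*60*6 + 4500 = 10920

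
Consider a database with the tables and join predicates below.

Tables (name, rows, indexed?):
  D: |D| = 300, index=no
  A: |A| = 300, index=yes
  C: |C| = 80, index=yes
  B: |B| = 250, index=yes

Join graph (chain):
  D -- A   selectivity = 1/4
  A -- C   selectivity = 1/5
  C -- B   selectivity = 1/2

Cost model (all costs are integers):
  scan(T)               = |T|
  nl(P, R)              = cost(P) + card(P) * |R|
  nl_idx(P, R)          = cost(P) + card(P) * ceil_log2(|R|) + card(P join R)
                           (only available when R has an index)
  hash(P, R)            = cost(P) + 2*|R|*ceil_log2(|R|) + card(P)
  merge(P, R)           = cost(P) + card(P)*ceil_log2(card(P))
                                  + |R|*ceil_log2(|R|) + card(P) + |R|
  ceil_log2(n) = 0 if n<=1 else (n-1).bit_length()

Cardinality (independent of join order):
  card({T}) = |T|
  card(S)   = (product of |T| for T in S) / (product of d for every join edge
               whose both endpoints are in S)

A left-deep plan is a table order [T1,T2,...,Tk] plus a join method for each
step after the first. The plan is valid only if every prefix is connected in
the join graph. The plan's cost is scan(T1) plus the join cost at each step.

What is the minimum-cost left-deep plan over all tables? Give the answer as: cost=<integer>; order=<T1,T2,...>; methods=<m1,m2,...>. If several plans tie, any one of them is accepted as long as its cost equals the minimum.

cost=375920; order=A,C,D,B; methods=hash,hash,hash

Selinger DP (subsets sized 1..n):
  {D}: scan cost=300, card=300
  {A}: scan cost=300, card=300
  {C}: scan cost=80, card=80
  {B}: scan cost=250, card=250
  {AD}: card=22500; try (D,hash)→6000, (A,hash)→6000, (D,merge)→6300, (A,merge)→6300, (A,nl_idx)→25500, (D,nl)→90300 …(+1); best=6000 via (D,hash)
  {AC}: card=4800; try (C,hash)→1720, (A,merge)→3720, (C,merge)→3940, (A,hash)→5560, (A,nl_idx)→5600, (C,nl_idx)→7200 …(+2); best=1720 via (C,hash)
  {BC}: card=10000; try (C,hash)→1620, (B,merge)→2970, (C,merge)→3140, (B,hash)→4160, (B,nl_idx)→10720, (C,nl_idx)→12000 …(+2); best=1620 via (C,hash)
  {ACD}: card=360000; try (D,hash)→11920, (C,hash)→29620, (D,merge)→71920, (C,merge)→366640, (C,nl_idx)→523500, (D,nl)→1441720 …(+1); best=11920 via (D,hash)
  {ABC}: card=600000; try (B,hash)→10520, (A,hash)→17020, (B,merge)→71170, (A,merge)→154620, (B,nl_idx)→640120, (A,nl_idx)→691620 …(+2); best=10520 via (B,hash)
  {ABCD}: card=45000000; try (B,hash)→375920, (D,hash)→615920, (B,merge)→7214170, (D,merge)→12613520, (B,nl_idx)→47891920, (B,nl)→90011920 …(+1); best=375920 via (B,hash)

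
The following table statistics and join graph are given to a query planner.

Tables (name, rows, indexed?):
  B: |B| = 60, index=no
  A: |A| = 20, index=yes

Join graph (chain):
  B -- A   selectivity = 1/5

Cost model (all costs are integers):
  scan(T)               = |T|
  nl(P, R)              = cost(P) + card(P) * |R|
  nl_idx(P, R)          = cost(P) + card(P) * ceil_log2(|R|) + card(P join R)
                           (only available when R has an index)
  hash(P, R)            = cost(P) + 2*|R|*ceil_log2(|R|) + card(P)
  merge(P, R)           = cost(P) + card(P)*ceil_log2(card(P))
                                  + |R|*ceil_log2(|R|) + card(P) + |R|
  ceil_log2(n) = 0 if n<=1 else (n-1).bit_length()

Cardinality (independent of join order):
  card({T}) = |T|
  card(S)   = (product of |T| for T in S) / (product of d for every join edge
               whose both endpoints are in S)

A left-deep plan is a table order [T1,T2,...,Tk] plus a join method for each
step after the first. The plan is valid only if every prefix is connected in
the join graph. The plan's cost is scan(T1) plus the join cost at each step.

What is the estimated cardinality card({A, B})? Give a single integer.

Tables in S: A(20), B(60)
Edges inside S: B-A(d=5)
numerator = 20 * 60 = 1200
denominator = 5 = 5
card(S) = 1200 / 5 = 240

240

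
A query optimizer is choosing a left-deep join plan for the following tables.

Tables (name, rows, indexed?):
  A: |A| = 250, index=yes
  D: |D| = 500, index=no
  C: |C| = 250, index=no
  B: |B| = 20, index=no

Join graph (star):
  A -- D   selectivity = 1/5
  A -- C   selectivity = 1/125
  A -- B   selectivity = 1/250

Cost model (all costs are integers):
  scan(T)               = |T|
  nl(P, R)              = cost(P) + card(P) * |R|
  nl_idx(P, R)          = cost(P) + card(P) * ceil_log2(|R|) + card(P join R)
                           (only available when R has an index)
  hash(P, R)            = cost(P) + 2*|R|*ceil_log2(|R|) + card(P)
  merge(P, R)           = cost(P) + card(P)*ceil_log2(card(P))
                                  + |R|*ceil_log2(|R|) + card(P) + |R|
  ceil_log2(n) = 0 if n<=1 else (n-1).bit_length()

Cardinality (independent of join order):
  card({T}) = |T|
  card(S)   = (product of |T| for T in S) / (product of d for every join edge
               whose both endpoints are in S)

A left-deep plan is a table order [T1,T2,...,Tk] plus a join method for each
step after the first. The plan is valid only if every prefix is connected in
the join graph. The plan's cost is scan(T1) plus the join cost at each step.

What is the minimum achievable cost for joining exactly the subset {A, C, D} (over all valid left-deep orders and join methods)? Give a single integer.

Selinger DP over subsets of {A,C,D}:
  {A}: scan cost=250, card=250
  {D}: scan cost=500, card=500
  {C}: scan cost=250, card=250
  {AD}: card=25000; try (A,hash)→5000, (D,merge)→7500, (A,merge)→7750, (D,hash)→9500, (A,nl_idx)→29500, (D,nl)→125250 …(+1); best=5000 via (A,hash)
  {AC}: card=500; try (A,nl_idx)→2750, (C,hash)→4500, (A,hash)→4500, (C,merge)→4750, (A,merge)→4750, (C,nl)→62750 …(+1); best=2750 via (A,nl_idx)
  {ACD}: card=50000; try (D,hash)→12250, (D,merge)→12750, (C,hash)→34000, (D,nl)→252750, (C,merge)→407250, (C,nl)→6255000; best=12250 via (D,hash)

12250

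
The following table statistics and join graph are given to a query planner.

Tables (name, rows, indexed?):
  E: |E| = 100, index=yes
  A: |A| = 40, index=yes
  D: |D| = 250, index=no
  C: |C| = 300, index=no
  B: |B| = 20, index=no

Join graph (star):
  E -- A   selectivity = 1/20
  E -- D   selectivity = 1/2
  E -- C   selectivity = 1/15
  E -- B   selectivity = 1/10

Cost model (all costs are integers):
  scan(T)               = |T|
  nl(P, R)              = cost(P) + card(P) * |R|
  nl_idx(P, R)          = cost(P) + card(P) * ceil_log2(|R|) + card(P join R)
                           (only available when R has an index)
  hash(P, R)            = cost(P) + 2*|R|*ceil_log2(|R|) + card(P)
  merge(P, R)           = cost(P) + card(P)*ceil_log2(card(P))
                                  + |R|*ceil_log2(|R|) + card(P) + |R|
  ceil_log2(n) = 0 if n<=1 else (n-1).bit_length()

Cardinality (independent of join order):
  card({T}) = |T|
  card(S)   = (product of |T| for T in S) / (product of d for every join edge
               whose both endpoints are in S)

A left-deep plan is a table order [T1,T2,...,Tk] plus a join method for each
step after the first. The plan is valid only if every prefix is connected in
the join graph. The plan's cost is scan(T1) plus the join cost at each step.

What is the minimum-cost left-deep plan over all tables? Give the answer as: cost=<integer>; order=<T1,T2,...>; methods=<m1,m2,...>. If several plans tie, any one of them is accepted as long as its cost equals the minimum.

cost=18720; order=A,E,B,C,D; methods=nl_idx,hash,hash,hash

Selinger DP (subsets sized 1..n):
  {E}: scan cost=100, card=100
  {A}: scan cost=40, card=40
  {D}: scan cost=250, card=250
  {C}: scan cost=300, card=300
  {B}: scan cost=20, card=20
  {AE}: card=200; try (E,nl_idx)→520, (A,hash)→680, (A,nl_idx)→900, (E,merge)→1120, (A,merge)→1180, (E,hash)→1480 …(+2); best=520 via (E,nl_idx)
  {DE}: card=12500; try (E,hash)→1900, (D,merge)→3150, (E,merge)→3300, (D,hash)→4200, (E,nl_idx)→14500, (D,nl)→25100 …(+1); best=1900 via (E,hash)
  {CE}: card=2000; try (E,hash)→2000, (C,merge)→3900, (E,merge)→4100, (E,nl_idx)→4400, (C,hash)→5600, (C,nl)→30100 …(+1); best=2000 via (E,hash)
  {BE}: card=200; try (E,nl_idx)→360, (B,hash)→400, (E,merge)→940, (B,merge)→1020, (E,hash)→1440, (E,nl)→2020 …(+1); best=360 via (E,nl_idx)
  {ADE}: card=25000; try (D,merge)→4570, (D,hash)→4720, (A,hash)→14880, (D,nl)→50520, (A,nl_idx)→101900, (A,merge)→189680 …(+1); best=4570 via (D,merge)
  {ACE}: card=4000; try (A,hash)→4480, (C,merge)→5320, (C,hash)→6120, (A,nl_idx)→18000, (A,merge)→26280, (C,nl)→60520 …(+1); best=4480 via (A,hash)
  {ABE}: card=400; try (B,hash)→920, (A,hash)→1040, (A,nl_idx)→1960, (B,merge)→2440, (A,merge)→2440, (B,nl)→4520 …(+1); best=920 via (B,hash)
  {CDE}: card=250000; try (D,hash)→8000, (C,hash)→19800, (D,merge)→28250, (C,merge)→192400, (D,nl)→502000, (C,nl)→3751900; best=8000 via (D,hash)
  {BDE}: card=25000; try (D,merge)→4410, (D,hash)→4560, (B,hash)→14600, (D,nl)→50360, (B,merge)→189520, (B,nl)→251900; best=4410 via (D,merge)
  {BCE}: card=4000; try (B,hash)→4200, (C,merge)→5160, (C,hash)→5960, (B,merge)→26120, (B,nl)→42000, (C,nl)→60360; best=4200 via (B,hash)
  {ACDE}: card=500000; try (D,hash)→12480, (C,hash)→34970, (D,merge)→58730, (A,hash)→258480, (C,merge)→407570, (D,nl)→1004480 …(+4); best=12480 via (D,hash)
  {ABDE}: card=50000; try (D,hash)→5320, (D,merge)→7170, (B,hash)→29770, (A,hash)→29890, (D,nl)→100920, (A,nl_idx)→204410 …(+4); best=5320 via (D,hash)
  {ABCE}: card=8000; try (C,hash)→6720, (C,merge)→7920, (B,hash)→8680, (A,hash)→8680, (A,nl_idx)→36200, (A,merge)→56480 …(+4); best=6720 via (C,hash)
  {BCDE}: card=500000; try (D,hash)→12200, (C,hash)→34810, (D,merge)→58450, (B,hash)→258200, (C,merge)→407410, (D,nl)→1004200 …(+3); best=12200 via (D,hash)
  {ABCDE}: card=1000000; try (D,hash)→18720, (C,hash)→60720, (D,merge)→120970, (B,hash)→512680, (A,hash)→512680, (C,merge)→858320 …(+7); best=18720 via (D,hash)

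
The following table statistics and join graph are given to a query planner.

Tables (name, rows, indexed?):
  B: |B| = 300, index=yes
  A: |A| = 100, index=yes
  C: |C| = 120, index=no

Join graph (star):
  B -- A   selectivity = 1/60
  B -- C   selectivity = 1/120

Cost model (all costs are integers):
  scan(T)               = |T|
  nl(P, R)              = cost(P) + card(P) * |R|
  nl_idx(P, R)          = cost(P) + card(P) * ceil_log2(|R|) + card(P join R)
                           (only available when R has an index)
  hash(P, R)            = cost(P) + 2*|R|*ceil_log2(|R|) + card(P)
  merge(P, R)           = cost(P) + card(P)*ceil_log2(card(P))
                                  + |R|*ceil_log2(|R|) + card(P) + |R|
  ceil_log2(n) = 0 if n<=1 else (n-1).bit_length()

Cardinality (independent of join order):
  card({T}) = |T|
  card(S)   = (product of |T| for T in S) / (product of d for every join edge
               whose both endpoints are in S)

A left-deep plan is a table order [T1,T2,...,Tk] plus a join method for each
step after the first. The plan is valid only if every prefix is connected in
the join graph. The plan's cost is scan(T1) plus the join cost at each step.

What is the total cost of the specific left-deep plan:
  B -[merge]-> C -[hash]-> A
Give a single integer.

step 1: scan B: cost=300, card=300
step 2: join C via merge
    card(P join C) = 300*120/(120) = 300
    cost = 300 + 300*9 + 120*7 + 300 + 120 = 4260
step 3: join A via hash
    card(P join A) = 300*100/(60) = 500
    cost = 4260 + 2*100*7 + 300 = 5960

5960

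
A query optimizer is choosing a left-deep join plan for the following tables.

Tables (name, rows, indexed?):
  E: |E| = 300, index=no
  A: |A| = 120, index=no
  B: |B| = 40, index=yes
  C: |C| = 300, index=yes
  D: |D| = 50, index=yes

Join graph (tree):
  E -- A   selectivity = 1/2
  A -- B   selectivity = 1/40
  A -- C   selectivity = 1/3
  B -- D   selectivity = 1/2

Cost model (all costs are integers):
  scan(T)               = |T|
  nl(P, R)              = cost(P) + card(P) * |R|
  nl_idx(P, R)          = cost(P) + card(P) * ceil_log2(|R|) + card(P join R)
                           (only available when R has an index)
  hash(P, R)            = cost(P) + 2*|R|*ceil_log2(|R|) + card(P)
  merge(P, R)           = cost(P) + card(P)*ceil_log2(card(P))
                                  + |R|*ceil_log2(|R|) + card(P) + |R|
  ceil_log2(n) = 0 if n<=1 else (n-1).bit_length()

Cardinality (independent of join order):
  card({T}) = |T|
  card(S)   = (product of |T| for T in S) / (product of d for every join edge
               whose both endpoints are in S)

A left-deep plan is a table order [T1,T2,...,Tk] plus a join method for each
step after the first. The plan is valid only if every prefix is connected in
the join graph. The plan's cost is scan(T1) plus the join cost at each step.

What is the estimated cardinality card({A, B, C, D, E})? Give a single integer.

Tables in S: A(120), B(40), C(300), D(50), E(300)
Edges inside S: E-A(d=2), A-B(d=40), A-C(d=3), B-D(d=2)
numerator = 120 * 40 * 300 * 50 * 300 = 21600000000
denominator = 2 * 40 * 3 * 2 = 480
card(S) = 21600000000 / 480 = 45000000

45000000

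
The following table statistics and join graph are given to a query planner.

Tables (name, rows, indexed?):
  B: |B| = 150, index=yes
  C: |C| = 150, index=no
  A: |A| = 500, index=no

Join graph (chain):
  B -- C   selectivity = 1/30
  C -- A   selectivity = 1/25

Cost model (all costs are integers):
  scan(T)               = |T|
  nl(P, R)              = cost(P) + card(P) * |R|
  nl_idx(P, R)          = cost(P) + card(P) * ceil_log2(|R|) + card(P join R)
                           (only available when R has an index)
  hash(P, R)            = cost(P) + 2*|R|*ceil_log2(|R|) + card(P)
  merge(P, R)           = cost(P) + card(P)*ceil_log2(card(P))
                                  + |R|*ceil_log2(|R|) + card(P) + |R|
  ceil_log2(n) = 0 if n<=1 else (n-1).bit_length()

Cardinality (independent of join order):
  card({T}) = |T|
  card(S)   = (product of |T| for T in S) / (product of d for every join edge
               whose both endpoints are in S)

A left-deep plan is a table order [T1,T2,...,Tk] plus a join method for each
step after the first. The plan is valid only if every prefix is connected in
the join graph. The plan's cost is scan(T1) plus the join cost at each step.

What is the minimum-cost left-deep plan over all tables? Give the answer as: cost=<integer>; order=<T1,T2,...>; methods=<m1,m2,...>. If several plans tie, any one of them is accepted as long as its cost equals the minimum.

cost=8800; order=A,C,B; methods=hash,hash

Selinger DP (subsets sized 1..n):
  {B}: scan cost=150, card=150
  {C}: scan cost=150, card=150
  {A}: scan cost=500, card=500
  {BC}: card=750; try (B,nl_idx)→2100, (C,hash)→2700, (B,hash)→2700, (C,merge)→2850, (B,merge)→2850, (C,nl)→22650 …(+1); best=2100 via (B,nl_idx)
  {AC}: card=3000; try (C,hash)→3400, (A,merge)→6500, (C,merge)→6850, (A,hash)→9300, (A,nl)→75150, (C,nl)→75500; best=3400 via (C,hash)
  {ABC}: card=15000; try (B,hash)→8800, (A,hash)→11850, (A,merge)→15350, (B,nl_idx)→42400, (B,merge)→43750, (A,nl)→377100 …(+1); best=8800 via (B,hash)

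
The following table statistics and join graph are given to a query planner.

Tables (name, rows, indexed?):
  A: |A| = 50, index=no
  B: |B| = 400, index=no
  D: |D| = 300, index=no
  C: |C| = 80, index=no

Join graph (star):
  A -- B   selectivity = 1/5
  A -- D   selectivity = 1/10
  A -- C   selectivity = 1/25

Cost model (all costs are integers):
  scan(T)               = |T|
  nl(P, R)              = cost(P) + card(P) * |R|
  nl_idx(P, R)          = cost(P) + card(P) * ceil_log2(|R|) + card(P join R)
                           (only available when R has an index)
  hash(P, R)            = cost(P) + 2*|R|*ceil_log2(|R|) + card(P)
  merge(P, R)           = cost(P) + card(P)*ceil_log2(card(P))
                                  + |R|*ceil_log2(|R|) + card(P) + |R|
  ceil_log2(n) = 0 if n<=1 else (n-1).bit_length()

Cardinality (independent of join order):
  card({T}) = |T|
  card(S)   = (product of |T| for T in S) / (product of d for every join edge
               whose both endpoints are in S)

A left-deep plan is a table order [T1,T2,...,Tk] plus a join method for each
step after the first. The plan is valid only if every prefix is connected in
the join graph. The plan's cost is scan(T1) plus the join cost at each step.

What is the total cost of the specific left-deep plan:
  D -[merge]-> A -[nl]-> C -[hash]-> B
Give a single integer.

135650

step 1: scan D: cost=300, card=300
step 2: join A via merge
    card(P join A) = 300*50/(10) = 1500
    cost = 300 + 300*9 + 50*6 + 300 + 50 = 3650
step 3: join C via nl
    card(P join C) = 1500*80/(25) = 4800
    cost = 3650 + 1500*80 = 123650
step 4: join B via hash
    card(P join B) = 4800*400/(5) = 384000
    cost = 123650 + 2*400*9 + 4800 = 135650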